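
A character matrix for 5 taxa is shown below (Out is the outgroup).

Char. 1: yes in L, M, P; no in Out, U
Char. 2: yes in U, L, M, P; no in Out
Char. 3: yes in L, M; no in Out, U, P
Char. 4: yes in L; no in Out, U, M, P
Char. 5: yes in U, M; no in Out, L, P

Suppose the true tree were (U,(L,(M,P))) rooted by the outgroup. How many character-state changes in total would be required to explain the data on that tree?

Map each character onto (U,(L,(M,P))) (rooted by Out) and count the minimum state changes it requires (Fitch parsimony):
Char. 1: 1; Char. 2: 1; Char. 3: 2; Char. 4: 1; Char. 5: 2.
Total tree length = 7.

7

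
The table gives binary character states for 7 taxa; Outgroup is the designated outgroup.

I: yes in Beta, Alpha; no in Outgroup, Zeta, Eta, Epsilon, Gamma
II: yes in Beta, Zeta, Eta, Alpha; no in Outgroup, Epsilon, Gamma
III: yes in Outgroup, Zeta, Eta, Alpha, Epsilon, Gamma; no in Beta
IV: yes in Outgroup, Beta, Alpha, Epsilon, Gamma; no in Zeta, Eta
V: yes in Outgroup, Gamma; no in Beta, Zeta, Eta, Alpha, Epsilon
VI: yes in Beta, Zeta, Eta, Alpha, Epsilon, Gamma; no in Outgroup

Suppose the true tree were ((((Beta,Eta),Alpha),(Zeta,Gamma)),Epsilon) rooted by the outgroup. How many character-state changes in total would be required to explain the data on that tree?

Map each character onto ((((Beta,Eta),Alpha),(Zeta,Gamma)),Epsilon) (rooted by Outgroup) and count the minimum state changes it requires (Fitch parsimony):
I: 2; II: 2; III: 1; IV: 2; V: 2; VI: 1.
Total tree length = 10.

10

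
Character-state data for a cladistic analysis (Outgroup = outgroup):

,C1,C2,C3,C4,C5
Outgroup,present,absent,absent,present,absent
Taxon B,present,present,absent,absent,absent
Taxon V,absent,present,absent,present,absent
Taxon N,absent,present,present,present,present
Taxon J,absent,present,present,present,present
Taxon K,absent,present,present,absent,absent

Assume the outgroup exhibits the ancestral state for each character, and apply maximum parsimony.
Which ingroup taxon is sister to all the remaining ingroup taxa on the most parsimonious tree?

Taxon B

Character polarity is set by the outgroup: the derived state is whichever differs from the outgroup's state, so for C1, C4 the derived state is 'absent', and for the remaining characters it is 'present'.
C1: derived state 'absent' in Taxon J, Taxon K, Taxon N, and Taxon V only — synapomorphy for {Taxon J, Taxon K, Taxon N, Taxon V}.
All ingroup taxa share the derived state 'present' for C2; it defines the ingroup but does not resolve relationships within it.
C3 (derived state 'present') is shared by Taxon J, Taxon K, and Taxon N — a synapomorphy uniting that clade.
C4 groups Taxon B and Taxon K, which is incompatible with the clades supported by the remaining characters; treating it as convergent (homoplasy) costs fewer steps than any alternative tree.
C5 (derived state 'present') is shared by Taxon J and Taxon N — a synapomorphy uniting that clade.
Most parsimonious ingroup topology: (Taxon B,(Taxon V,((Taxon N,Taxon J),Taxon K))).
Taxon B is sister to the clade containing all other ingroup taxa, so it is the earliest-diverging (most basal) ingroup lineage.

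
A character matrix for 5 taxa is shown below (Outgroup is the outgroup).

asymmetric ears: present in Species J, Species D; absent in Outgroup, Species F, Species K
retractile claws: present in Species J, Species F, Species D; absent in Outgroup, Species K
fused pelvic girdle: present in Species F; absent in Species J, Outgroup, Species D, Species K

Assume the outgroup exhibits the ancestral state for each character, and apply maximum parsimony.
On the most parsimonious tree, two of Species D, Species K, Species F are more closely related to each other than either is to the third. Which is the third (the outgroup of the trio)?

The outgroup has state 'absent' for every character, so 'present' is the derived state throughout.
asymmetric ears (derived state 'present') is shared by Species D and Species J — a synapomorphy uniting that clade.
retractile claws (derived state 'present') is shared by Species D, Species F, and Species J — a synapomorphy uniting that clade.
fused pelvic girdle: derived state 'present' in Species F only — an autapomorphy, so it tells us nothing about relationships among taxa.
Most parsimonious ingroup topology: (((Species D,Species J),Species F),Species K).
Species D and Species F share a more recent common ancestor with each other than either does with Species K, so Species K is the least closely related of the three.

Species K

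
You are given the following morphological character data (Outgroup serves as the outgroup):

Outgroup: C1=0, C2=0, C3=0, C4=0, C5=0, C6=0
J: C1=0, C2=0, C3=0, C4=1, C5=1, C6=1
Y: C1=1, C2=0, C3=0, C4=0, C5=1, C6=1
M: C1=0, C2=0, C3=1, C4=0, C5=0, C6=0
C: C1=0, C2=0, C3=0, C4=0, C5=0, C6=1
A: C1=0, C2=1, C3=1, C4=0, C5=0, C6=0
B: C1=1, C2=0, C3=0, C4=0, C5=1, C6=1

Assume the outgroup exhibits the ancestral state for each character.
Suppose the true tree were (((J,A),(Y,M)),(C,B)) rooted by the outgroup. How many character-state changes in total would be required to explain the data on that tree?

Map each character onto (((J,A),(Y,M)),(C,B)) (rooted by Outgroup) and count the minimum state changes it requires (Fitch parsimony):
C1: 2; C2: 1; C3: 2; C4: 1; C5: 3; C6: 3.
Total tree length = 12.

12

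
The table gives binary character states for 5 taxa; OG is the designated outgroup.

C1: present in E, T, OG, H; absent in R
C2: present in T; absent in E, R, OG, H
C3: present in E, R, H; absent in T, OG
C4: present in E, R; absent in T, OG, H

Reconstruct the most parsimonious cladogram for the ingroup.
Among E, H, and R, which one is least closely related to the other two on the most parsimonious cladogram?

Character polarity is set by the outgroup: the derived state is whichever differs from the outgroup's state, so for C1 the derived state is 'absent', and for the remaining characters it is 'present'.
C1 (derived state 'absent') is unique to R (autapomorphy; uninformative for grouping).
C2: derived state 'present' in T only — an autapomorphy, so it tells us nothing about relationships among taxa.
Only E, H, and R show the derived state 'present' for C3, supporting them as a clade.
Only E and R show the derived state 'present' for C4, supporting them as a clade.
Most parsimonious ingroup topology: (T,((E,R),H)).
E and R share a more recent common ancestor with each other than either does with H, so H is the least closely related of the three.

H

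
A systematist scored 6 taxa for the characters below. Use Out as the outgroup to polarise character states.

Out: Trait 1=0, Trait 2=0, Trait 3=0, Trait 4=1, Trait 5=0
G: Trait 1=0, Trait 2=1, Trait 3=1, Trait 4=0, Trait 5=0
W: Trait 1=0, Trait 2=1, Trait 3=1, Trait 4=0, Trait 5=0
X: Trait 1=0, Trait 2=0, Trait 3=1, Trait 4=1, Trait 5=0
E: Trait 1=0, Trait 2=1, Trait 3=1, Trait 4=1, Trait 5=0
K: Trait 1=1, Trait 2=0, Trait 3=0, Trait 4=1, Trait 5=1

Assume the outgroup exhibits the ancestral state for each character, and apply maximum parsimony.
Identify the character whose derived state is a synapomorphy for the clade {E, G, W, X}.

Trait 3

Character polarity is set by the outgroup: the derived state is whichever differs from the outgroup's state, so for Trait 4 the derived state is '0', and for the remaining characters it is '1'.
Trait 1 (derived state '1') is unique to K (autapomorphy; uninformative for grouping).
Trait 2: derived state '1' in E, G, and W only — synapomorphy for {E, G, W}.
Only E, G, W, and X show the derived state '1' for Trait 3, supporting them as a clade.
Only G and W show the derived state '0' for Trait 4, supporting them as a clade.
Trait 5 (derived state '1') is unique to K (autapomorphy; uninformative for grouping).
Most parsimonious ingroup topology: ((((G,W),E),X),K).
The clade {E, G, W, X} is supported by Trait 3: its derived state '1' occurs in exactly those taxa and in no other taxon (including the outgroup).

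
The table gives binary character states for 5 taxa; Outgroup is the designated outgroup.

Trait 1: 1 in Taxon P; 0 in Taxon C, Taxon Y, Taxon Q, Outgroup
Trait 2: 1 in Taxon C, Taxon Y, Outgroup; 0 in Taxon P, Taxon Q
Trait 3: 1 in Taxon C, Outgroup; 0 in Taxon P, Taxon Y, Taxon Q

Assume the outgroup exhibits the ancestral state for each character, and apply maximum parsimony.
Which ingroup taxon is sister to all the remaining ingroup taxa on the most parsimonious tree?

Character polarity is set by the outgroup: the derived state is whichever differs from the outgroup's state, so for Trait 2, Trait 3 the derived state is '0', and for the remaining characters it is '1'.
Trait 1: derived state '1' in Taxon P only — an autapomorphy, so it tells us nothing about relationships among taxa.
Only Taxon P and Taxon Q show the derived state '0' for Trait 2, supporting them as a clade.
Trait 3 (derived state '0') is shared by Taxon P, Taxon Q, and Taxon Y — a synapomorphy uniting that clade.
Most parsimonious ingroup topology: (Taxon C,((Taxon P,Taxon Q),Taxon Y)).
Taxon C is sister to the clade containing all other ingroup taxa, so it is the earliest-diverging (most basal) ingroup lineage.

Taxon C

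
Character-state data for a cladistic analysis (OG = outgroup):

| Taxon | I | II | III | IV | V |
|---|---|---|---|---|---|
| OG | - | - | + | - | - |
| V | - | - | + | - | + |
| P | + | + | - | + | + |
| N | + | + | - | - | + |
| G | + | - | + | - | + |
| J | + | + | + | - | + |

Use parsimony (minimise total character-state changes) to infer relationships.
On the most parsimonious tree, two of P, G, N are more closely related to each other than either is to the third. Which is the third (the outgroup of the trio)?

G

Character polarity is set by the outgroup: the derived state is whichever differs from the outgroup's state, so for III the derived state is '-', and for the remaining characters it is '+'.
I: derived state '+' in G, J, N, and P only — synapomorphy for {G, J, N, P}.
II (derived state '+') is shared by J, N, and P — a synapomorphy uniting that clade.
Only N and P show the derived state '-' for III, supporting them as a clade.
IV: derived state '+' in P only — an autapomorphy, so it tells us nothing about relationships among taxa.
V (derived state '+') is shared by all ingroup taxa — unites the whole ingroup.
Most parsimonious ingroup topology: (V,(((P,N),J),G)).
N and P share a more recent common ancestor with each other than either does with G, so G is the least closely related of the three.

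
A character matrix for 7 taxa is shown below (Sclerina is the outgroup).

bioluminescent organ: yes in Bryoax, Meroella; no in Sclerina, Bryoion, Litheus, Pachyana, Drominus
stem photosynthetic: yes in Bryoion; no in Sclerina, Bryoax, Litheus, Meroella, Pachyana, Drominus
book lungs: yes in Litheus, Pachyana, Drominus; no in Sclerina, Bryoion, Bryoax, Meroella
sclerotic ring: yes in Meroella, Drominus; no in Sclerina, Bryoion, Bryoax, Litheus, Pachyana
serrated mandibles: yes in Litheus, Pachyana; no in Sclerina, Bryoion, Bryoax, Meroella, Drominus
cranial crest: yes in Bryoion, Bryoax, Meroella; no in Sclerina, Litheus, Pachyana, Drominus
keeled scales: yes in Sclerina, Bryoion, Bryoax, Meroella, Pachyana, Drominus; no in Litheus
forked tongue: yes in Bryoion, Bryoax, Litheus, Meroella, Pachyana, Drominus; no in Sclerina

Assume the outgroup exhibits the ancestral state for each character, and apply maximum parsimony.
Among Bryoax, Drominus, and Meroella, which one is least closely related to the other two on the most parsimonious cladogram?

Drominus

Character polarity is set by the outgroup: the derived state is whichever differs from the outgroup's state, so for keeled scales the derived state is 'no', and for the remaining characters it is 'yes'.
bioluminescent organ: derived state 'yes' in Bryoax and Meroella only — synapomorphy for {Bryoax, Meroella}.
stem photosynthetic: derived state 'yes' in Bryoion only — an autapomorphy, so it tells us nothing about relationships among taxa.
book lungs: derived state 'yes' in Drominus, Litheus, and Pachyana only — synapomorphy for {Drominus, Litheus, Pachyana}.
sclerotic ring groups Drominus and Meroella, which is incompatible with the clades supported by the remaining characters; treating it as convergent (homoplasy) costs fewer steps than any alternative tree.
Only Litheus and Pachyana show the derived state 'yes' for serrated mandibles, supporting them as a clade.
Only Bryoax, Bryoion, and Meroella show the derived state 'yes' for cranial crest, supporting them as a clade.
keeled scales: derived state 'no' in Litheus only — an autapomorphy, so it tells us nothing about relationships among taxa.
forked tongue (derived state 'yes') is shared by all ingroup taxa — unites the whole ingroup.
Most parsimonious ingroup topology: ((Bryoion,(Bryoax,Meroella)),((Litheus,Pachyana),Drominus)).
Bryoax and Meroella share a more recent common ancestor with each other than either does with Drominus, so Drominus is the least closely related of the three.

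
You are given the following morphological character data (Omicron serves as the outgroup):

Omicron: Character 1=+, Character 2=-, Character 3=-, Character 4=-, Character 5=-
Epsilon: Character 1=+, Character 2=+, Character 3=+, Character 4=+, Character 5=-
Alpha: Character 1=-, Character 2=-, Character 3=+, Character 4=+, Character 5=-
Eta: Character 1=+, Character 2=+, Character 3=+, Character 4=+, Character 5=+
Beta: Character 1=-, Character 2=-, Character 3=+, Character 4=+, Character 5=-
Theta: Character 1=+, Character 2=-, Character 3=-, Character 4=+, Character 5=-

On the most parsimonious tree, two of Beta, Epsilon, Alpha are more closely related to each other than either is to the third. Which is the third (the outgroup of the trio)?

Character polarity is set by the outgroup: the derived state is whichever differs from the outgroup's state, so for Character 1 the derived state is '-', and for the remaining characters it is '+'.
Only Alpha and Beta show the derived state '-' for Character 1, supporting them as a clade.
Character 2 (derived state '+') is shared by Epsilon and Eta — a synapomorphy uniting that clade.
Character 3 (derived state '+') is shared by Alpha, Beta, Epsilon, and Eta — a synapomorphy uniting that clade.
Character 4 (derived state '+') is shared by all ingroup taxa — unites the whole ingroup.
Character 5: derived state '+' in Eta only — an autapomorphy, so it tells us nothing about relationships among taxa.
Most parsimonious ingroup topology: (((Epsilon,Eta),(Alpha,Beta)),Theta).
Alpha and Beta share a more recent common ancestor with each other than either does with Epsilon, so Epsilon is the least closely related of the three.

Epsilon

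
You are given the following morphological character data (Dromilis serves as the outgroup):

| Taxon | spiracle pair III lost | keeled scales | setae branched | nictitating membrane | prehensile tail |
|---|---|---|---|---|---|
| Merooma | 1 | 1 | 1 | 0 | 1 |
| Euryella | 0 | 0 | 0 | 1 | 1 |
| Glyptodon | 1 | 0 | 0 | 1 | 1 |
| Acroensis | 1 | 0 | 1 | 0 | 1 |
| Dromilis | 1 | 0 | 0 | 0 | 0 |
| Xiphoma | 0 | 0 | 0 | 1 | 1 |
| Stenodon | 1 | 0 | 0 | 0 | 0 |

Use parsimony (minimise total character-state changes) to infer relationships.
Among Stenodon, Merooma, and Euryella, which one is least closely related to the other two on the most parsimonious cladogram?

Character polarity is set by the outgroup: the derived state is whichever differs from the outgroup's state, so for spiracle pair III lost the derived state is '0', and for the remaining characters it is '1'.
Only Euryella and Xiphoma show the derived state '0' for spiracle pair III lost, supporting them as a clade.
keeled scales: derived state '1' in Merooma only — an autapomorphy, so it tells us nothing about relationships among taxa.
setae branched (derived state '1') is shared by Acroensis and Merooma — a synapomorphy uniting that clade.
nictitating membrane (derived state '1') is shared by Euryella, Glyptodon, and Xiphoma — a synapomorphy uniting that clade.
Only Acroensis, Euryella, Glyptodon, Merooma, and Xiphoma show the derived state '1' for prehensile tail, supporting them as a clade.
Most parsimonious ingroup topology: ((((Euryella,Xiphoma),Glyptodon),(Acroensis,Merooma)),Stenodon).
Euryella and Merooma share a more recent common ancestor with each other than either does with Stenodon, so Stenodon is the least closely related of the three.

Stenodon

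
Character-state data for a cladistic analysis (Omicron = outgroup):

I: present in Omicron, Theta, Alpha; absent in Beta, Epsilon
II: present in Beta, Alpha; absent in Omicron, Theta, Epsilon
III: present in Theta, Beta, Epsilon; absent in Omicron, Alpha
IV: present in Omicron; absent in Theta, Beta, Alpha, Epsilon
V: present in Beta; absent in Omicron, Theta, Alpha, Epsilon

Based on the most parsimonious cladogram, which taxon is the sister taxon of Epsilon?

Beta

Character polarity is set by the outgroup: the derived state is whichever differs from the outgroup's state, so for I, IV the derived state is 'absent', and for the remaining characters it is 'present'.
I (derived state 'absent') is shared by Beta and Epsilon — a synapomorphy uniting that clade.
II groups Alpha and Beta, which is incompatible with the clades supported by the remaining characters; treating it as convergent (homoplasy) costs fewer steps than any alternative tree.
III: derived state 'present' in Beta, Epsilon, and Theta only — synapomorphy for {Beta, Epsilon, Theta}.
IV (derived state 'absent') is shared by all ingroup taxa — unites the whole ingroup.
V (derived state 'present') is unique to Beta (autapomorphy; uninformative for grouping).
Most parsimonious ingroup topology: (((Beta,Epsilon),Theta),Alpha).
Epsilon and Beta form a cherry on this tree, so they are sister taxa.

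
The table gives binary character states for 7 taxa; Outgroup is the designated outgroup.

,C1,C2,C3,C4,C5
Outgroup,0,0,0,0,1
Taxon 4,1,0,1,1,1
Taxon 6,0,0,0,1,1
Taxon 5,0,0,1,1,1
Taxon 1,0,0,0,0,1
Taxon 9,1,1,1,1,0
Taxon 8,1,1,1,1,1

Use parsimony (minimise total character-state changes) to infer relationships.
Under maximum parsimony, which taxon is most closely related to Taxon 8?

Taxon 9

Character polarity is set by the outgroup: the derived state is whichever differs from the outgroup's state, so for C5 the derived state is '0', and for the remaining characters it is '1'.
C1 (derived state '1') is shared by Taxon 4, Taxon 8, and Taxon 9 — a synapomorphy uniting that clade.
Only Taxon 8 and Taxon 9 show the derived state '1' for C2, supporting them as a clade.
C3: derived state '1' in Taxon 4, Taxon 5, Taxon 8, and Taxon 9 only — synapomorphy for {Taxon 4, Taxon 5, Taxon 8, Taxon 9}.
C4: derived state '1' in Taxon 4, Taxon 5, Taxon 6, Taxon 8, and Taxon 9 only — synapomorphy for {Taxon 4, Taxon 5, Taxon 6, Taxon 8, Taxon 9}.
C5 (derived state '0') is unique to Taxon 9 (autapomorphy; uninformative for grouping).
Most parsimonious ingroup topology: ((((Taxon 4,(Taxon 9,Taxon 8)),Taxon 5),Taxon 6),Taxon 1).
Taxon 8 and Taxon 9 form a cherry on this tree, so they are sister taxa.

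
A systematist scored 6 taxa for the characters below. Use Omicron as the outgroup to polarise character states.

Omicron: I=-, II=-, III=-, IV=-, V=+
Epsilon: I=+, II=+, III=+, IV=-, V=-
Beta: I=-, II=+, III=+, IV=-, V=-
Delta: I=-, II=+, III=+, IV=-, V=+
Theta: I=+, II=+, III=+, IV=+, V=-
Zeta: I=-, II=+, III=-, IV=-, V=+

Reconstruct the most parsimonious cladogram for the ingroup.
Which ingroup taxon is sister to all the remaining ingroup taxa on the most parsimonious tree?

Character polarity is set by the outgroup: the derived state is whichever differs from the outgroup's state, so for V the derived state is '-', and for the remaining characters it is '+'.
I (derived state '+') is shared by Epsilon and Theta — a synapomorphy uniting that clade.
II (derived state '+') is shared by all ingroup taxa — unites the whole ingroup.
III (derived state '+') is shared by Beta, Delta, Epsilon, and Theta — a synapomorphy uniting that clade.
IV: derived state '+' in Theta only — an autapomorphy, so it tells us nothing about relationships among taxa.
V: derived state '-' in Beta, Epsilon, and Theta only — synapomorphy for {Beta, Epsilon, Theta}.
Most parsimonious ingroup topology: ((((Epsilon,Theta),Beta),Delta),Zeta).
Zeta is sister to the clade containing all other ingroup taxa, so it is the earliest-diverging (most basal) ingroup lineage.

Zeta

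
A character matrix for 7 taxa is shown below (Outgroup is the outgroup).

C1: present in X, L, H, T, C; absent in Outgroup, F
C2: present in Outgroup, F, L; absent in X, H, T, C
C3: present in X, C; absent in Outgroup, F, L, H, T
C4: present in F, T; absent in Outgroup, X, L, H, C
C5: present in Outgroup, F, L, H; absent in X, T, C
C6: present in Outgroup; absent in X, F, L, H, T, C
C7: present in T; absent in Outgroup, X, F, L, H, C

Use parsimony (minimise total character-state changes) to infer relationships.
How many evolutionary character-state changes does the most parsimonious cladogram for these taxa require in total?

8

Character polarity is set by the outgroup: the derived state is whichever differs from the outgroup's state, so for C2, C5, C6 the derived state is 'absent', and for the remaining characters it is 'present'.
C1 (derived state 'present') is shared by C, H, L, T, and X — a synapomorphy uniting that clade.
C2: derived state 'absent' in C, H, T, and X only — synapomorphy for {C, H, T, X}.
C3: derived state 'present' in C and X only — synapomorphy for {C, X}.
C4 groups F and T, which is incompatible with the clades supported by the remaining characters; treating it as convergent (homoplasy) costs fewer steps than any alternative tree.
Only C, T, and X show the derived state 'absent' for C5, supporting them as a clade.
C6 (derived state 'absent') is shared by all ingroup taxa — unites the whole ingroup.
C7 (derived state 'present') is unique to T (autapomorphy; uninformative for grouping).
Most parsimonious ingroup topology: (((((X,C),T),H),L),F).
Changes per character on this tree: C1: 1; C2: 1; C3: 1; C4: 2; C5: 1; C6: 1; C7: 1.
Total = 8.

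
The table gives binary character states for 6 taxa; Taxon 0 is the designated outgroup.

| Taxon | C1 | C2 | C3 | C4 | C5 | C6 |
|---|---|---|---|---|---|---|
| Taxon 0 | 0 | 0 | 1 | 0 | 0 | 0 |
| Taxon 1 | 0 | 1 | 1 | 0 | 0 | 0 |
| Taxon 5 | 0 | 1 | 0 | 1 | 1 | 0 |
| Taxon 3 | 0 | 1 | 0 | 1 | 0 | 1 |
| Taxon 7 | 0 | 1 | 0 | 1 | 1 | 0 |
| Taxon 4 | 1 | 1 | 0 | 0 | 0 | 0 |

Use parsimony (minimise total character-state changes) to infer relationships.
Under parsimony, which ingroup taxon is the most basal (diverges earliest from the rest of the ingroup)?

Taxon 1

Character polarity is set by the outgroup: the derived state is whichever differs from the outgroup's state, so for C3 the derived state is '0', and for the remaining characters it is '1'.
C1: derived state '1' in Taxon 4 only — an autapomorphy, so it tells us nothing about relationships among taxa.
C2 (derived state '1') is shared by all ingroup taxa — unites the whole ingroup.
Only Taxon 3, Taxon 4, Taxon 5, and Taxon 7 show the derived state '0' for C3, supporting them as a clade.
C4 (derived state '1') is shared by Taxon 3, Taxon 5, and Taxon 7 — a synapomorphy uniting that clade.
C5 (derived state '1') is shared by Taxon 5 and Taxon 7 — a synapomorphy uniting that clade.
C6 (derived state '1') is unique to Taxon 3 (autapomorphy; uninformative for grouping).
Most parsimonious ingroup topology: (Taxon 1,(((Taxon 5,Taxon 7),Taxon 3),Taxon 4)).
Taxon 1 is sister to the clade containing all other ingroup taxa, so it is the earliest-diverging (most basal) ingroup lineage.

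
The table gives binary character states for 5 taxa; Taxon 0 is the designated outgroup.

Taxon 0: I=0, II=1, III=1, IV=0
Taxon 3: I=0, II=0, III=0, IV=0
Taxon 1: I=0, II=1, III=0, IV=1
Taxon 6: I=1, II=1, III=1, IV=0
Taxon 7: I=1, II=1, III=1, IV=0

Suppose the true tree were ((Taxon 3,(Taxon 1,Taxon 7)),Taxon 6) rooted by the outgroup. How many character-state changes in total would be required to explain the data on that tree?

6

Map each character onto ((Taxon 3,(Taxon 1,Taxon 7)),Taxon 6) (rooted by Taxon 0) and count the minimum state changes it requires (Fitch parsimony):
I: 2; II: 1; III: 2; IV: 1.
Total tree length = 6.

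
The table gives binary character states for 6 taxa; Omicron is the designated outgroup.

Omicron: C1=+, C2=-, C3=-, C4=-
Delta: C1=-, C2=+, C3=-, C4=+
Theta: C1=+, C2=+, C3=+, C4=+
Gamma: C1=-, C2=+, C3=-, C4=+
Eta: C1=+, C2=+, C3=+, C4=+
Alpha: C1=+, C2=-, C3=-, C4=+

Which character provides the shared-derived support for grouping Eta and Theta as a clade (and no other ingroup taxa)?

C3

Character polarity is set by the outgroup: the derived state is whichever differs from the outgroup's state, so for C1 the derived state is '-', and for the remaining characters it is '+'.
C1: derived state '-' in Delta and Gamma only — synapomorphy for {Delta, Gamma}.
C2 (derived state '+') is shared by Delta, Eta, Gamma, and Theta — a synapomorphy uniting that clade.
Only Eta and Theta show the derived state '+' for C3, supporting them as a clade.
C4 (derived state '+') is shared by all ingroup taxa — unites the whole ingroup.
Most parsimonious ingroup topology: (((Delta,Gamma),(Theta,Eta)),Alpha).
The clade {Eta, Theta} is supported by C3: its derived state '+' occurs in exactly those taxa and in no other taxon (including the outgroup).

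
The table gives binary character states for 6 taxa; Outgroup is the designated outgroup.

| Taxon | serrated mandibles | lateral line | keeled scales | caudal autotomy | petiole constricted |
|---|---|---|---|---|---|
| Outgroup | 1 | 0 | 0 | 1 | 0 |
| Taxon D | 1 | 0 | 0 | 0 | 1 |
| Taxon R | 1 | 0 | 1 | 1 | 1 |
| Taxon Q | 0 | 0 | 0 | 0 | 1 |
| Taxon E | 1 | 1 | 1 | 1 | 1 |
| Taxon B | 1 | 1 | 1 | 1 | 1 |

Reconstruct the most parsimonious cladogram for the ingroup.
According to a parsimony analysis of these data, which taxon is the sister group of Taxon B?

Taxon E

Character polarity is set by the outgroup: the derived state is whichever differs from the outgroup's state, so for serrated mandibles, caudal autotomy the derived state is '0', and for the remaining characters it is '1'.
serrated mandibles: derived state '0' in Taxon Q only — an autapomorphy, so it tells us nothing about relationships among taxa.
lateral line (derived state '1') is shared by Taxon B and Taxon E — a synapomorphy uniting that clade.
keeled scales (derived state '1') is shared by Taxon B, Taxon E, and Taxon R — a synapomorphy uniting that clade.
caudal autotomy: derived state '0' in Taxon D and Taxon Q only — synapomorphy for {Taxon D, Taxon Q}.
All ingroup taxa share the derived state '1' for petiole constricted; it defines the ingroup but does not resolve relationships within it.
Most parsimonious ingroup topology: ((Taxon D,Taxon Q),(Taxon R,(Taxon E,Taxon B))).
Taxon B and Taxon E form a cherry on this tree, so they are sister taxa.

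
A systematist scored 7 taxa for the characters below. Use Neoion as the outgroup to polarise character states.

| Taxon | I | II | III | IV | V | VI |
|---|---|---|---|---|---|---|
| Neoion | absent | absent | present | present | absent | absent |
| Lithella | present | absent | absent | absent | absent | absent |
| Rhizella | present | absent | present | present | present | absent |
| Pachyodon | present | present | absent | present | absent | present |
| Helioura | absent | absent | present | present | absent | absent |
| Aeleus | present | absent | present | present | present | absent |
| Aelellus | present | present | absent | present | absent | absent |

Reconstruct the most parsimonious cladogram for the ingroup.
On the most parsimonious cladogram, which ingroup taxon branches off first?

Helioura

Character polarity is set by the outgroup: the derived state is whichever differs from the outgroup's state, so for III, IV the derived state is 'absent', and for the remaining characters it is 'present'.
I (derived state 'present') is shared by Aelellus, Aeleus, Lithella, Pachyodon, and Rhizella — a synapomorphy uniting that clade.
II: derived state 'present' in Aelellus and Pachyodon only — synapomorphy for {Aelellus, Pachyodon}.
III (derived state 'absent') is shared by Aelellus, Lithella, and Pachyodon — a synapomorphy uniting that clade.
IV: derived state 'absent' in Lithella only — an autapomorphy, so it tells us nothing about relationships among taxa.
V: derived state 'present' in Aeleus and Rhizella only — synapomorphy for {Aeleus, Rhizella}.
VI: derived state 'present' in Pachyodon only — an autapomorphy, so it tells us nothing about relationships among taxa.
Most parsimonious ingroup topology: (((Lithella,(Pachyodon,Aelellus)),(Rhizella,Aeleus)),Helioura).
Helioura is sister to the clade containing all other ingroup taxa, so it is the earliest-diverging (most basal) ingroup lineage.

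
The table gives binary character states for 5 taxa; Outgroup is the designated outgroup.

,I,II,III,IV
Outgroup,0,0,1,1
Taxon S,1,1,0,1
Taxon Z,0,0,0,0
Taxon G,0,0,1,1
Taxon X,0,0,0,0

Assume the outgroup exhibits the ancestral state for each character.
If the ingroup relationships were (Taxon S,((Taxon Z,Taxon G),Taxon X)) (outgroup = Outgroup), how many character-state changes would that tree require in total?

Map each character onto (Taxon S,((Taxon Z,Taxon G),Taxon X)) (rooted by Outgroup) and count the minimum state changes it requires (Fitch parsimony):
I: 1; II: 1; III: 2; IV: 2.
Total tree length = 6.

6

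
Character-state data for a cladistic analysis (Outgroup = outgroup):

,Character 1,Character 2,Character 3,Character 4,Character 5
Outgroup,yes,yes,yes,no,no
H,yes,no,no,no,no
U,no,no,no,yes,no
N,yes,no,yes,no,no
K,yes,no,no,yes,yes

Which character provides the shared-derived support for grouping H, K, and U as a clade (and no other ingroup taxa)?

Character polarity is set by the outgroup: the derived state is whichever differs from the outgroup's state, so for Character 1, Character 2, Character 3 the derived state is 'no', and for the remaining characters it is 'yes'.
Character 1 (derived state 'no') is unique to U (autapomorphy; uninformative for grouping).
All ingroup taxa share the derived state 'no' for Character 2; it defines the ingroup but does not resolve relationships within it.
Character 3 (derived state 'no') is shared by H, K, and U — a synapomorphy uniting that clade.
Character 4 (derived state 'yes') is shared by K and U — a synapomorphy uniting that clade.
Character 5 (derived state 'yes') is unique to K (autapomorphy; uninformative for grouping).
Most parsimonious ingroup topology: ((H,(U,K)),N).
The clade {H, K, U} is supported by Character 3: its derived state 'no' occurs in exactly those taxa and in no other taxon (including the outgroup).

Character 3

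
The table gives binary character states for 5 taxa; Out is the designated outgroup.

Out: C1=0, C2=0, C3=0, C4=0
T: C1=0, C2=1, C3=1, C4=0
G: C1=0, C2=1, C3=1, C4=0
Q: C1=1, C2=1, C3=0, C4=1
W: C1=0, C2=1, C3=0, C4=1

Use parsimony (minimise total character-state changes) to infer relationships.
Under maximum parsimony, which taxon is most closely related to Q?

W

The outgroup has state '0' for every character, so '1' is the derived state throughout.
C1: derived state '1' in Q only — an autapomorphy, so it tells us nothing about relationships among taxa.
All ingroup taxa share the derived state '1' for C2; it defines the ingroup but does not resolve relationships within it.
C3: derived state '1' in G and T only — synapomorphy for {G, T}.
C4 (derived state '1') is shared by Q and W — a synapomorphy uniting that clade.
Most parsimonious ingroup topology: ((T,G),(Q,W)).
Q and W form a cherry on this tree, so they are sister taxa.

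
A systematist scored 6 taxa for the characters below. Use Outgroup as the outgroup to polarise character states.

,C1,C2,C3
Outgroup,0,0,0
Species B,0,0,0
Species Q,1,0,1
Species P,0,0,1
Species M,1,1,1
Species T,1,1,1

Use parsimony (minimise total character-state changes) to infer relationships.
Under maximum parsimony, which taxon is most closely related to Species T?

Species M

The outgroup has state '0' for every character, so '1' is the derived state throughout.
C1: derived state '1' in Species M, Species Q, and Species T only — synapomorphy for {Species M, Species Q, Species T}.
C2: derived state '1' in Species M and Species T only — synapomorphy for {Species M, Species T}.
Only Species M, Species P, Species Q, and Species T show the derived state '1' for C3, supporting them as a clade.
Most parsimonious ingroup topology: (Species B,((Species Q,(Species M,Species T)),Species P)).
Species T and Species M form a cherry on this tree, so they are sister taxa.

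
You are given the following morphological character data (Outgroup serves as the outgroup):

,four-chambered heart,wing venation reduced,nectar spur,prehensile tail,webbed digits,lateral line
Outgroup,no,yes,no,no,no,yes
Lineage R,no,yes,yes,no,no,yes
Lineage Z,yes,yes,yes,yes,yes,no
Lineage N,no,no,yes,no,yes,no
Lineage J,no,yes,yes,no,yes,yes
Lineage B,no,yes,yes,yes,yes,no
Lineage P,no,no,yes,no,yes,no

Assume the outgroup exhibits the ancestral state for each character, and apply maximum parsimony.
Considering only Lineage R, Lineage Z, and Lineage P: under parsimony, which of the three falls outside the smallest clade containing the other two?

Lineage R

Character polarity is set by the outgroup: the derived state is whichever differs from the outgroup's state, so for wing venation reduced, lateral line the derived state is 'no', and for the remaining characters it is 'yes'.
four-chambered heart: derived state 'yes' in Lineage Z only — an autapomorphy, so it tells us nothing about relationships among taxa.
wing venation reduced: derived state 'no' in Lineage N and Lineage P only — synapomorphy for {Lineage N, Lineage P}.
All ingroup taxa share the derived state 'yes' for nectar spur; it defines the ingroup but does not resolve relationships within it.
prehensile tail (derived state 'yes') is shared by Lineage B and Lineage Z — a synapomorphy uniting that clade.
Only Lineage B, Lineage J, Lineage N, Lineage P, and Lineage Z show the derived state 'yes' for webbed digits, supporting them as a clade.
lateral line (derived state 'no') is shared by Lineage B, Lineage N, Lineage P, and Lineage Z — a synapomorphy uniting that clade.
Most parsimonious ingroup topology: (Lineage R,(((Lineage Z,Lineage B),(Lineage N,Lineage P)),Lineage J)).
Lineage P and Lineage Z share a more recent common ancestor with each other than either does with Lineage R, so Lineage R is the least closely related of the three.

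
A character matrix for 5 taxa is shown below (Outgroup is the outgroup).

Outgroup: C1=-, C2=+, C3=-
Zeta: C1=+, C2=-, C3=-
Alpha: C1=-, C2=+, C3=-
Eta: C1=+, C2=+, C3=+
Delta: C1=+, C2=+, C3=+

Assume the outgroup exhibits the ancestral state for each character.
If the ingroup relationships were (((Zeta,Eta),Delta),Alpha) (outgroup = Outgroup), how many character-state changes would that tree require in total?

4

Map each character onto (((Zeta,Eta),Delta),Alpha) (rooted by Outgroup) and count the minimum state changes it requires (Fitch parsimony):
C1: 1; C2: 1; C3: 2.
Total tree length = 4.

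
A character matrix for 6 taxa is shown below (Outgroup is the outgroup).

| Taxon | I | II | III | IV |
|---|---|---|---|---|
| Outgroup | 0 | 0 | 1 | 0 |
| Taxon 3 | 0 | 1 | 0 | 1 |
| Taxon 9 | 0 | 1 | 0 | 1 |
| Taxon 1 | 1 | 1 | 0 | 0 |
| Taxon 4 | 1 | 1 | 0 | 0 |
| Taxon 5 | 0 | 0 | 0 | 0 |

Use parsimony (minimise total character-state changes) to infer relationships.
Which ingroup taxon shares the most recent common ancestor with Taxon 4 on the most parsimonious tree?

Character polarity is set by the outgroup: the derived state is whichever differs from the outgroup's state, so for III the derived state is '0', and for the remaining characters it is '1'.
Only Taxon 1 and Taxon 4 show the derived state '1' for I, supporting them as a clade.
II: derived state '1' in Taxon 1, Taxon 3, Taxon 4, and Taxon 9 only — synapomorphy for {Taxon 1, Taxon 3, Taxon 4, Taxon 9}.
All ingroup taxa share the derived state '0' for III; it defines the ingroup but does not resolve relationships within it.
Only Taxon 3 and Taxon 9 show the derived state '1' for IV, supporting them as a clade.
Most parsimonious ingroup topology: (((Taxon 3,Taxon 9),(Taxon 1,Taxon 4)),Taxon 5).
Taxon 4 and Taxon 1 form a cherry on this tree, so they are sister taxa.

Taxon 1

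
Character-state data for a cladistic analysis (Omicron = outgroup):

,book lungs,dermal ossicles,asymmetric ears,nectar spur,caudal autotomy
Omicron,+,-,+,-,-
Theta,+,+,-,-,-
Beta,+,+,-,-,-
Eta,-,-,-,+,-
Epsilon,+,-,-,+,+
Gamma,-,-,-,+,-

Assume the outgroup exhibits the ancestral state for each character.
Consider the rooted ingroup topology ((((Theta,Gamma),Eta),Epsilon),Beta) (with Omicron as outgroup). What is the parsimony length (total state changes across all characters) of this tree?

8

Map each character onto ((((Theta,Gamma),Eta),Epsilon),Beta) (rooted by Omicron) and count the minimum state changes it requires (Fitch parsimony):
book lungs: 2; dermal ossicles: 2; asymmetric ears: 1; nectar spur: 2; caudal autotomy: 1.
Total tree length = 8.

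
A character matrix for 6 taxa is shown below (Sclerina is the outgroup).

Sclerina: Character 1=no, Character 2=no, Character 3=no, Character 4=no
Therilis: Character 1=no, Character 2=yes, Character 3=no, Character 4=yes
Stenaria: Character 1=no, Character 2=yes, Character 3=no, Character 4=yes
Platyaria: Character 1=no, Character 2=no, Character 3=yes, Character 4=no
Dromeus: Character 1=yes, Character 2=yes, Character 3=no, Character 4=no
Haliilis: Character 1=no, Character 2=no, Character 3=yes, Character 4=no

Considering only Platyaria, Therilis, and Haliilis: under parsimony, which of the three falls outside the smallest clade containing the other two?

Therilis

The outgroup has state 'no' for every character, so 'yes' is the derived state throughout.
Character 1: derived state 'yes' in Dromeus only — an autapomorphy, so it tells us nothing about relationships among taxa.
Character 2 (derived state 'yes') is shared by Dromeus, Stenaria, and Therilis — a synapomorphy uniting that clade.
Character 3 (derived state 'yes') is shared by Haliilis and Platyaria — a synapomorphy uniting that clade.
Only Stenaria and Therilis show the derived state 'yes' for Character 4, supporting them as a clade.
Most parsimonious ingroup topology: (((Therilis,Stenaria),Dromeus),(Platyaria,Haliilis)).
Platyaria and Haliilis share a more recent common ancestor with each other than either does with Therilis, so Therilis is the least closely related of the three.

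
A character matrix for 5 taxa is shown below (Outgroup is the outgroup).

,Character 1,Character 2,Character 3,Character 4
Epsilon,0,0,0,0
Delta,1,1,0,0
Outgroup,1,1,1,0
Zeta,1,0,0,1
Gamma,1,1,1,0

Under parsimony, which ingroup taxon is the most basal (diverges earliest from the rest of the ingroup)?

Gamma

Character polarity is set by the outgroup: the derived state is whichever differs from the outgroup's state, so for Character 1, Character 2, Character 3 the derived state is '0', and for the remaining characters it is '1'.
Character 1: derived state '0' in Epsilon only — an autapomorphy, so it tells us nothing about relationships among taxa.
Character 2: derived state '0' in Epsilon and Zeta only — synapomorphy for {Epsilon, Zeta}.
Only Delta, Epsilon, and Zeta show the derived state '0' for Character 3, supporting them as a clade.
Character 4 (derived state '1') is unique to Zeta (autapomorphy; uninformative for grouping).
Most parsimonious ingroup topology: ((Delta,(Zeta,Epsilon)),Gamma).
Gamma is sister to the clade containing all other ingroup taxa, so it is the earliest-diverging (most basal) ingroup lineage.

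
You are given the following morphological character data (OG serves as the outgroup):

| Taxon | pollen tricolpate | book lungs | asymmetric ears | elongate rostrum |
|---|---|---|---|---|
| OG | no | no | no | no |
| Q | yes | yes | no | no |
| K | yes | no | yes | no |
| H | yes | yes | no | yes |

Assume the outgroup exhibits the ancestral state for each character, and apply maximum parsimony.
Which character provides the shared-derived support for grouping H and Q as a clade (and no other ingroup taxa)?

book lungs

The outgroup has state 'no' for every character, so 'yes' is the derived state throughout.
All ingroup taxa share the derived state 'yes' for pollen tricolpate; it defines the ingroup but does not resolve relationships within it.
book lungs: derived state 'yes' in H and Q only — synapomorphy for {H, Q}.
asymmetric ears (derived state 'yes') is unique to K (autapomorphy; uninformative for grouping).
elongate rostrum (derived state 'yes') is unique to H (autapomorphy; uninformative for grouping).
Most parsimonious ingroup topology: ((Q,H),K).
The clade {H, Q} is supported by book lungs: its derived state 'yes' occurs in exactly those taxa and in no other taxon (including the outgroup).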